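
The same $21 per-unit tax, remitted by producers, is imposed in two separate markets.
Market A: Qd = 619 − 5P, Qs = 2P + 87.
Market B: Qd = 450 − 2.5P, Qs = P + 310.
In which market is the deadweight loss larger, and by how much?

Market A: pre-tax P* = $76, Q* = 239; post-tax Q = 209; deadweight loss = $315.
Market B: pre-tax P* = $40, Q* = 350; post-tax Q = 335; deadweight loss = $157.5.
Difference: $315 vs $157.5 → market A is larger by $157.5.

Market A, by $157.5.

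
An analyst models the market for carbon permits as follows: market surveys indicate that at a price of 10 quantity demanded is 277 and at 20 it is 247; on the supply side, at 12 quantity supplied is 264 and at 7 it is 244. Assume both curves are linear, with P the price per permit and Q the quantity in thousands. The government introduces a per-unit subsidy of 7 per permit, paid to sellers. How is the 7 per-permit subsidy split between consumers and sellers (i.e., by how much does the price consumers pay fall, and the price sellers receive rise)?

Demand slope: (247 − 277)/(20 − 10) = -3, so Qd = 307 − 3P.
Supply slope: (244 − 264)/(7 − 12) = 4, so Qs = 4P + 216.
Without the subsidy, 307 − 3P = 4P + 216 gives 7P = 91, so P* = 13 and Q* = 268.
With a per-unit subsidy paid to sellers, each receives P + 7 per unit sold, so supply becomes Qs = 4(P + 7) + 216.
Solving gives Q = 280 with consumers paying 9 and sellers receiving 16 (the 7 wedge).
Gain to consumers: 4; to sellers: 3. (They sum to 7.)

Consumers gain 4 per permit; sellers gain 3 per permit.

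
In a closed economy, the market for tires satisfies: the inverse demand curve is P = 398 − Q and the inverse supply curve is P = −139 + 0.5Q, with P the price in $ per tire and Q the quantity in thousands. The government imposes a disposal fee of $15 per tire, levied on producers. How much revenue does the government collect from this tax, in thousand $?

Tax revenue = $5220 thousand.

Rewrite in direct form: Qd = 398 − P and Qs = 2P + 278.
Without the tax, 398 − P = 2P + 278 gives 3P = 120, so P* = $40 and Q* = 358.
With the tax collected from producers, supply shifts: Qs = 2(P − 15) + 278.
Solving gives Q = 348 with buyers paying $50 and producers receiving $35 (the $15 wedge).
Revenue = t · Q = 15 · 348 = $5220.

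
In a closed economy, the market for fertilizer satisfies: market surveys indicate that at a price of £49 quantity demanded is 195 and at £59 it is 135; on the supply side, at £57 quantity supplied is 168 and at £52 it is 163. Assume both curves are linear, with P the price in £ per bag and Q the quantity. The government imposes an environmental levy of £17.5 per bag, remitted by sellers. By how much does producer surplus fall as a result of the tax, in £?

Demand slope: (135 − 195)/(59 − 49) = -6, so Qd = 489 − 6P.
Supply slope: (163 − 168)/(52 − 57) = 1, so Qs = P + 111.
Without the tax, 489 − 6P = P + 111 gives 7P = 378, so P* = £54 and Q* = 165.
With the tax collected from sellers, supply shifts: Qs = (P − 17.5) + 111.
Solving gives Q = 150 with buyers paying £56.5 and sellers receiving £39 (the £17.5 wedge).
ΔPS is the trapezoid between Q = 150 and Q = 165 of height £15: ½ · (165 + 150) · 15 = £2362.5.

Producer surplus falls by £2362.5.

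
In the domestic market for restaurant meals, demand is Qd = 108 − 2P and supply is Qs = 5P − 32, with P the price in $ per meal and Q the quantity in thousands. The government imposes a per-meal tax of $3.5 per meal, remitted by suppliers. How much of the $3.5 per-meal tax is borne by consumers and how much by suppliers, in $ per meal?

Without the tax, 108 − 2P = 5P − 32 gives 7P = 140, so P* = $20 and Q* = 68.
With the tax collected from suppliers, supply shifts: Qs = 5(P − 3.5) − 32.
New equilibrium: consumers pay $22.5, suppliers receive $19, Q = 63. (Wedge: Pb − Ps = 3.5.)
Burden on consumers: $2.5; on suppliers: $1. (They sum to $3.5.)

Consumers bear $2.5 per meal; suppliers bear $1 per meal.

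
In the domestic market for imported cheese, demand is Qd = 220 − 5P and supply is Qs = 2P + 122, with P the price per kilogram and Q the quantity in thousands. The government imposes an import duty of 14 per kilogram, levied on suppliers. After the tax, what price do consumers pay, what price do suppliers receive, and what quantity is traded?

Before the tax: set 220 − 5P = 2P + 122 → P* = 14, Q* = 150.
With the tax collected from suppliers, supply shifts: Qs = 2(P − 14) + 122.
Solving gives Q = 130 with consumers paying 18 and suppliers receiving 4 (the 14 wedge).
The less price-elastic side of the market bears the larger share of a per-unit tax.

Consumers pay 18; suppliers receive 4; quantity = 130.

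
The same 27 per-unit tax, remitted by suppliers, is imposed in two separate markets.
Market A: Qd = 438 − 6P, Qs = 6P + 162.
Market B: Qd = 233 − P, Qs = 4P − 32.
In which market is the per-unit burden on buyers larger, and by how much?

Market A: pre-tax P* = 23, Q* = 300; post-tax Q = 219; per-unit burden on buyers = 13.5.
Market B: pre-tax P* = 53, Q* = 180; post-tax Q = 158.4; per-unit burden on buyers = 21.6.
Difference: 13.5 vs 21.6 → market B is larger by 8.1.

Market B, by 8.1.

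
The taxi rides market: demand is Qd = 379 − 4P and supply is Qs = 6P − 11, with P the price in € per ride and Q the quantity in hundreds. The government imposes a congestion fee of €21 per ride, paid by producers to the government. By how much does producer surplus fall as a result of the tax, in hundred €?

Producer surplus falls by €1661.52 hundred.

Before the tax: set 379 − 4P = 6P − 11 → P* = €39, Q* = 223.
With the tax collected from producers, supply shifts: Qs = 6(P − 21) − 11.
New equilibrium: consumers pay €51.6, producers receive €30.6, Q = 172.6. (Wedge: Pb − Ps = 21.)
ΔPS is the trapezoid between Q = 172.6 and Q = 223 of height €8.4: ½ · (223 + 172.6) · 8.4 = €1661.52.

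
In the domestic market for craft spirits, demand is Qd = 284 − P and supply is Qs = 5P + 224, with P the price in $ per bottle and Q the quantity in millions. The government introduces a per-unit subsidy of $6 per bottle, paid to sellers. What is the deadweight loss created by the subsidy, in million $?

Without the subsidy, 284 − P = 5P + 224 gives 6P = 60, so P* = $10 and Q* = 274.
With a per-unit subsidy paid to sellers, each receives P + 6 per unit sold, so supply becomes Qs = 5(P + 6) + 224.
New equilibrium: consumers pay $5, sellers receive $11, Q = 279. (Wedge: Pb − Ps = −6.)
Quantity rises by |ΔQ| = |274 − 279| = 5.
DWL = ½ · t · |ΔQ| = ½ · 6 · 5 = $15.

Deadweight loss = $15 million.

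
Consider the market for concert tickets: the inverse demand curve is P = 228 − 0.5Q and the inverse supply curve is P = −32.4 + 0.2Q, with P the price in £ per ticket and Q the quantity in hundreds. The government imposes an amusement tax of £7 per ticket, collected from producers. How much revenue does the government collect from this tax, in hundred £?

Tax revenue = £2534 hundred.

Rewrite in direct form: Qd = 456 − 2P and Qs = 5P + 162.
Without the tax, 456 − 2P = 5P + 162 gives 7P = 294, so P* = £42 and Q* = 372.
With the tax collected from producers, supply shifts: Qs = 5(P − 7) + 162.
New equilibrium: consumers pay £47, producers receive £40, Q = 362. (Wedge: Pb − Ps = 7.)
Revenue = t · Q = 7 · 362 = £2534.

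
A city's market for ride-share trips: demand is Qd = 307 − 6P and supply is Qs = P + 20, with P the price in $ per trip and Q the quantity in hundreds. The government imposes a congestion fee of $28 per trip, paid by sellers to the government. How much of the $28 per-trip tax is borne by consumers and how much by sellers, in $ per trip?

Consumers bear $4 per trip; sellers bear $24 per trip.

Before the tax: set 307 − 6P = P + 20 → P* = $41, Q* = 61.
With the tax collected from sellers, supply shifts: Qs = (P − 28) + 20.
Solving gives Q = 37 with consumers paying $45 and sellers receiving $17 (the $28 wedge).
Burden on consumers: $4; on sellers: $24. (They sum to $28.)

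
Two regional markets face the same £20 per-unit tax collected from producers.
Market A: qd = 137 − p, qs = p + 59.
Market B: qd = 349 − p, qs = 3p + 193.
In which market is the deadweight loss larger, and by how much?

Market A: pre-tax p* = £39, q* = 98; post-tax q = 88; deadweight loss = £100.
Market B: pre-tax p* = £39, q* = 310; post-tax q = 295; deadweight loss = £150.
Difference: £100 vs £150 → market B is larger by £50.

Market B, by £50.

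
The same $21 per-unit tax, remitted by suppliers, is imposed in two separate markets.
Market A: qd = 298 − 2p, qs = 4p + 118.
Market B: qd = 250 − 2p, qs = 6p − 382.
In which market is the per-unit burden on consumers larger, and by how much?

Market A: pre-tax p* = $30, q* = 238; post-tax q = 210; per-unit burden on consumers = $14.
Market B: pre-tax p* = $79, q* = 92; post-tax q = 60.5; per-unit burden on consumers = $15.75.
Difference: $14 vs $15.75 → market B is larger by $1.75.

Market B, by $1.75.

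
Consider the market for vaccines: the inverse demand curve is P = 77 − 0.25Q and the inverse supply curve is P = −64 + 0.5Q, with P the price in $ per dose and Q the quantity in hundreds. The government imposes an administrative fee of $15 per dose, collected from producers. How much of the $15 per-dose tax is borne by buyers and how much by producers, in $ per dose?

Inverting to Q(P) form: Qd = 308 − 4P; Qs = 2P + 128.
Without the tax, 308 − 4P = 2P + 128 gives 6P = 180, so P* = $30 and Q* = 188.
With the tax collected from producers, supply shifts: Qs = 2(P − 15) + 128.
Solving gives Q = 168 with buyers paying $35 and producers receiving $20 (the $15 wedge).
Burden on buyers: $5; on producers: $10. (They sum to $15.)

Buyers bear $5 per dose; producers bear $10 per dose.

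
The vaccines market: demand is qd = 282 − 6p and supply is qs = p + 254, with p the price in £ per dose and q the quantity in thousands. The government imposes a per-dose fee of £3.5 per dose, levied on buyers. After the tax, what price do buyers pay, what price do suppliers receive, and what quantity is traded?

Buyers pay £4.5; suppliers receive £1; quantity = 255.

Before the tax: set 282 − 6p = p + 254 → p* = £4, q* = 258.
With the tax collected from buyers, demand (in seller-price terms) shifts: qd = 282 − 6(p + 3.5).
Solving gives q = 255 with buyers paying £4.5 and suppliers receiving £1 (the £3.5 wedge).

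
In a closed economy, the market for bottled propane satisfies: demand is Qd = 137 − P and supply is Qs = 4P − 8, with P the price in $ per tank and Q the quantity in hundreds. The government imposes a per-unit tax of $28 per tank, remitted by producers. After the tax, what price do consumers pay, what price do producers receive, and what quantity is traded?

Consumers pay $51.4; producers receive $23.4; quantity = 85.6.

Without the tax, 137 − P = 4P − 8 gives 5P = 145, so P* = $29 and Q* = 108.
With the tax collected from producers, supply shifts: Qs = 4(P − 28) − 8.
Solving gives Q = 85.6 with consumers paying $51.4 and producers receiving $23.4 (the $28 wedge).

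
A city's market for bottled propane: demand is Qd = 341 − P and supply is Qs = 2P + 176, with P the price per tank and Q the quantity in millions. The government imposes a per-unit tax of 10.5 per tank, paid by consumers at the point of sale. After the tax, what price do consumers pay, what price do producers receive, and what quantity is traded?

Consumers pay 62; producers receive 51.5; quantity = 279.

Before the tax: set 341 − P = 2P + 176 → P* = 55, Q* = 286.
With the tax collected from consumers, demand (in seller-price terms) shifts: Qd = 341 − (P + 10.5).
Solving gives Q = 279 with consumers paying 62 and producers receiving 51.5 (the 10.5 wedge).
The less price-elastic side of the market bears the larger share of a per-unit tax.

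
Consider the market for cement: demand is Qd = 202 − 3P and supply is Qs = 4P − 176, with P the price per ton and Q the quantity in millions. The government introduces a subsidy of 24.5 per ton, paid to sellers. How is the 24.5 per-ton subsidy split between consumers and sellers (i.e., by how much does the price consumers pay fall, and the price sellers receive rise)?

Before the subsidy: set 202 − 3P = 4P − 176 → P* = 54, Q* = 40.
With a per-unit subsidy paid to sellers, each receives P + 24.5 per unit sold, so supply becomes Qs = 4(P + 24.5) − 176.
New equilibrium: consumers pay 40, sellers receive 64.5, Q = 82. (Wedge: Pb − Ps = −24.5.)
Gain to consumers: 14; to sellers: 10.5. (They sum to 24.5.)

Consumers gain 14 per ton; sellers gain 10.5 per ton.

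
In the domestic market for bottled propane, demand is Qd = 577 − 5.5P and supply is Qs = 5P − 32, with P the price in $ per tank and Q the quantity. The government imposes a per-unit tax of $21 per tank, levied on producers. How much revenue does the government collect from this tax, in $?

Before the tax: set 577 − 5.5P = 5P − 32 → P* = $58, Q* = 258.
With the tax collected from producers, supply shifts: Qs = 5(P − 21) − 32.
New equilibrium: consumers pay $68, producers receive $47, Q = 203. (Wedge: Pb − Ps = 21.)
Revenue = t · Q = 21 · 203 = $4263.

Tax revenue = $4263.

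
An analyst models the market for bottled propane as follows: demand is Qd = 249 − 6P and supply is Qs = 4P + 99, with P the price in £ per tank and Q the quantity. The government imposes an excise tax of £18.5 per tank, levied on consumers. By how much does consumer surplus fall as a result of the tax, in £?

Consumer surplus falls by £1012.32.

Before the tax: set 249 − 6P = 4P + 99 → P* = £15, Q* = 159.
With the tax collected from consumers, demand (in seller-price terms) shifts: Qd = 249 − 6(P + 18.5).
New equilibrium: consumers pay £22.4, suppliers receive £3.9, Q = 114.6. (Wedge: Pb − Ps = 18.5.)
ΔCS is the trapezoid between Q = 114.6 and Q = 159 of height £7.4: ½ · (159 + 114.6) · 7.4 = £1012.32.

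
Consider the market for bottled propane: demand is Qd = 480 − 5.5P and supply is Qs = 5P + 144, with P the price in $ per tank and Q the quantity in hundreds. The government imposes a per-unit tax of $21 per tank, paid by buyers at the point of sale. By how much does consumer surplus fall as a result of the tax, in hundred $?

Without the tax, 480 − 5.5P = 5P + 144 gives 10.5P = 336, so P* = $32 and Q* = 304.
With the tax collected from buyers, demand (in seller-price terms) shifts: Qd = 480 − 5.5(P + 21).
Solving gives Q = 249 with buyers paying $42 and producers receiving $21 (the $21 wedge).
ΔCS is the trapezoid between Q = 249 and Q = 304 of height $10: ½ · (304 + 249) · 10 = $2765.

Consumer surplus falls by $2765 hundred.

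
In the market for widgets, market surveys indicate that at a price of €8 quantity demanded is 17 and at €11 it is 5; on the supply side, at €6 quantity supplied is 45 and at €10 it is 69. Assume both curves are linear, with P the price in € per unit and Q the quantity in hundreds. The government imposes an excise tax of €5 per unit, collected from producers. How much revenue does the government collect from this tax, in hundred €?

Tax revenue = €105 hundred.

Demand slope: (5 − 17)/(11 − 8) = -4, so Qd = 49 − 4P.
Supply slope: (69 − 45)/(10 − 6) = 6, so Qs = 6P + 9.
Before the tax: set 49 − 4P = 6P + 9 → P* = €4, Q* = 33.
With the tax collected from producers, supply shifts: Qs = 6(P − 5) + 9.
Solving gives Q = 21 with buyers paying €7 and producers receiving €2 (the €5 wedge).
Revenue = t · Q = 5 · 21 = €105.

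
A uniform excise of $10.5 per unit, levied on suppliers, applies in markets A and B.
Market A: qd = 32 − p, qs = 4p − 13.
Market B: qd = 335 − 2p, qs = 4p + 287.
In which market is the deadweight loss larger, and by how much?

Market B, by $29.4.

Market A: pre-tax p* = $9, q* = 23; post-tax q = 14.6; deadweight loss = $44.1.
Market B: pre-tax p* = $8, q* = 319; post-tax q = 305; deadweight loss = $73.5.
Difference: $44.1 vs $73.5 → market B is larger by $29.4.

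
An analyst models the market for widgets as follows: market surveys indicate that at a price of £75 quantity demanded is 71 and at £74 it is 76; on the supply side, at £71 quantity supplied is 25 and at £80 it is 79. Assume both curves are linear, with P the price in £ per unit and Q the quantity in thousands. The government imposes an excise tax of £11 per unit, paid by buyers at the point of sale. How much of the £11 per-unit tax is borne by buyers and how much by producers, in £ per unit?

Demand slope: (76 − 71)/(74 − 75) = -5, so Qd = 446 − 5P.
Supply slope: (79 − 25)/(80 − 71) = 6, so Qs = 6P − 401.
Before the tax: set 446 − 5P = 6P − 401 → P* = £77, Q* = 61.
With the tax collected from buyers, demand (in seller-price terms) shifts: Qd = 446 − 5(P + 11).
New equilibrium: buyers pay £83, producers receive £72, Q = 31. (Wedge: Pb − Ps = 11.)
Burden on buyers: £6; on producers: £5. (They sum to £11.)
The less price-elastic side of the market bears the larger share of a per-unit tax.

Buyers bear £6 per unit; producers bear £5 per unit.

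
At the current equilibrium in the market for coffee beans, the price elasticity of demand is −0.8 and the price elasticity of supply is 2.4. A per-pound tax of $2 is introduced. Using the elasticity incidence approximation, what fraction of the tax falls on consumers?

Incidence ratio: consumers' share ≈ εs / (εs + |εd|) = 2.4 / (2.4 + 0.8) = 0.75.
Supply is the more elastic side, so consumers bear the larger share.

Consumers' share ≈ 0.75.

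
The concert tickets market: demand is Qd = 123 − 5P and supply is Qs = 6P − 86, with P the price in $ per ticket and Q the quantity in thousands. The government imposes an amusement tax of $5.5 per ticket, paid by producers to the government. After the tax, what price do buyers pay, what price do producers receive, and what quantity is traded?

Buyers pay $22; producers receive $16.5; quantity = 13.

Before the tax: set 123 − 5P = 6P − 86 → P* = $19, Q* = 28.
With the tax collected from producers, supply shifts: Qs = 6(P − 5.5) − 86.
Solving gives Q = 13 with buyers paying $22 and producers receiving $16.5 (the $5.5 wedge).
The less price-elastic side of the market bears the larger share of a per-unit tax.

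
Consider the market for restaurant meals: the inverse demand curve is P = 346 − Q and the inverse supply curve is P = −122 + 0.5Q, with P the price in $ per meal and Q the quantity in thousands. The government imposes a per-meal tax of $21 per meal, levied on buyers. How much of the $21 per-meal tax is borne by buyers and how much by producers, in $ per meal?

Rewrite in direct form: Qd = 346 − P and Qs = 2P + 244.
Without the tax, 346 − P = 2P + 244 gives 3P = 102, so P* = $34 and Q* = 312.
With the tax collected from buyers, demand (in seller-price terms) shifts: Qd = 346 − (P + 21).
New equilibrium: buyers pay $48, producers receive $27, Q = 298. (Wedge: Pb − Ps = 21.)
Burden on buyers: $14; on producers: $7. (They sum to $21.)
The less price-elastic side of the market bears the larger share of a per-unit tax.

Buyers bear $14 per meal; producers bear $7 per meal.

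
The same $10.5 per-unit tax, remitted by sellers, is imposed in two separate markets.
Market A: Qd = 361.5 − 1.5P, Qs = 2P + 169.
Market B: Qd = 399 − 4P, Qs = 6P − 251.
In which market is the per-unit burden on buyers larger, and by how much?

Market B, by $0.3.

Market A: pre-tax P* = $55, Q* = 279; post-tax Q = 270; per-unit burden on buyers = $6.
Market B: pre-tax P* = $65, Q* = 139; post-tax Q = 113.8; per-unit burden on buyers = $6.3.
Difference: $6 vs $6.3 → market B is larger by $0.3.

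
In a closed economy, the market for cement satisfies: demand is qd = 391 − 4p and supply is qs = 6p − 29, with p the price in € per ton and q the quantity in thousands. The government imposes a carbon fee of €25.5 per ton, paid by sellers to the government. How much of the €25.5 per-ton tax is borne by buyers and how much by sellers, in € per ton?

Without the tax, 391 − 4p = 6p − 29 gives 10p = 420, so p* = €42 and q* = 223.
With the tax collected from sellers, supply shifts: qs = 6(p − 25.5) − 29.
Solving gives q = 161.8 with buyers paying €57.3 and sellers receiving €31.8 (the €25.5 wedge).
Burden on buyers: €15.3; on sellers: €10.2. (They sum to €25.5.)
The less price-elastic side of the market bears the larger share of a per-unit tax.

Buyers bear €15.3 per ton; sellers bear €10.2 per ton.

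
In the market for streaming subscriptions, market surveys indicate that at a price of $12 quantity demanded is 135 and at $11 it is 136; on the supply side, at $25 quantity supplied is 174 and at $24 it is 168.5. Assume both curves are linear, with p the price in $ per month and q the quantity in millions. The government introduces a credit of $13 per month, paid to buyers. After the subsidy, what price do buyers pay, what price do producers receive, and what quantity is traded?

Demand slope: (136 − 135)/(11 − 12) = -1, so qd = 147 − p.
Supply slope: (168.5 − 174)/(24 − 25) = 5.5, so qs = 5.5p + 36.5.
Without the subsidy, 147 − p = 5.5p + 36.5 gives 6.5p = 110.5, so p* = $17 and q* = 130.
With a per-unit subsidy paid to buyers, each effectively pays p − 13, so demand becomes qd = 147 − (p − 13).
New equilibrium: buyers pay $6, producers receive $19, q = 141. (Wedge: pb − ps = −13.)

Buyers pay $6; producers receive $19; quantity = 141.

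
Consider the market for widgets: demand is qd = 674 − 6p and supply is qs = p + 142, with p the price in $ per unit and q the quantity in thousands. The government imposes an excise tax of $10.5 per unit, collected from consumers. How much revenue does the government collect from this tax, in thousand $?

Without the tax, 674 − 6p = p + 142 gives 7p = 532, so p* = $76 and q* = 218.
With the tax collected from consumers, demand (in seller-price terms) shifts: qd = 674 − 6(p + 10.5).
Solving gives q = 209 with consumers paying $77.5 and suppliers receiving $67 (the $10.5 wedge).
Revenue = t · Q = 10.5 · 209 = $2194.5.

Tax revenue = $2194.5 thousand.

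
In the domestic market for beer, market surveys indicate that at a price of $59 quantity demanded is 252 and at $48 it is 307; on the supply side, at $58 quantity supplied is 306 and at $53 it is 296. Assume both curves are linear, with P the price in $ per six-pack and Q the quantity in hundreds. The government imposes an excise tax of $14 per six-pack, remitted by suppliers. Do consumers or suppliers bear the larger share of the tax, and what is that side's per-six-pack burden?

Suppliers bear the larger share: $10 per six-pack.

Demand slope: (307 − 252)/(48 − 59) = -5, so Qd = 547 − 5P.
Supply slope: (296 − 306)/(53 − 58) = 2, so Qs = 2P + 190.
Before the tax: set 547 − 5P = 2P + 190 → P* = $51, Q* = 292.
With the tax collected from suppliers, supply shifts: Qs = 2(P − 14) + 190.
Solving gives Q = 272 with consumers paying $55 and suppliers receiving $41 (the $14 wedge).
Per-six-pack burden: consumers $4, suppliers $10.
Suppliers take the larger share because supply is less price-elastic here (demand slope 5 vs supply slope 2).
The less price-elastic side of the market bears the larger share of a per-unit tax.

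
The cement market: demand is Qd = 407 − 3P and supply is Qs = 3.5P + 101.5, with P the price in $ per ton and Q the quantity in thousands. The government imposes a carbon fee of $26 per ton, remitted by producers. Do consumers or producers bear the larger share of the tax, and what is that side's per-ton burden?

Without the tax, 407 − 3P = 3.5P + 101.5 gives 6.5P = 305.5, so P* = $47 and Q* = 266.
With the tax collected from producers, supply shifts: Qs = 3.5(P − 26) + 101.5.
Solving gives Q = 224 with consumers paying $61 and producers receiving $35 (the $26 wedge).
Per-ton burden: consumers $14, producers $12.
Consumers take the larger share because demand is less price-elastic here (demand slope 3 vs supply slope 3.5).
The less price-elastic side of the market bears the larger share of a per-unit tax.

Consumers bear the larger share: $14 per ton.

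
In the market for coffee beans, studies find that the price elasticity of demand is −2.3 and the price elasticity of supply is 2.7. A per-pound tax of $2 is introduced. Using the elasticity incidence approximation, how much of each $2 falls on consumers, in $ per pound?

Incidence ratio: consumers' share ≈ εs / (εs + |εd|) = 2.7 / (2.7 + 2.3) = 0.54.
So consumers bear ≈ 0.54 × $2 = $1.08; suppliers bear $0.92.

Consumers bear ≈ $1.08 per pound.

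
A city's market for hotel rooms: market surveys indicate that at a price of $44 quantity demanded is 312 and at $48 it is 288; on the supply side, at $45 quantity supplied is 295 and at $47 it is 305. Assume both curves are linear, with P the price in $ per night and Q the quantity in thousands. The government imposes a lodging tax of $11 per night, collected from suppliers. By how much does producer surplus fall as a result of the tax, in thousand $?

Demand slope: (288 − 312)/(48 − 44) = -6, so Qd = 576 − 6P.
Supply slope: (305 − 295)/(47 − 45) = 5, so Qs = 5P + 70.
Without the tax, 576 − 6P = 5P + 70 gives 11P = 506, so P* = $46 and Q* = 300.
With the tax collected from suppliers, supply shifts: Qs = 5(P − 11) + 70.
Solving gives Q = 270 with buyers paying $51 and suppliers receiving $40 (the $11 wedge).
ΔPS is the trapezoid between Q = 270 and Q = 300 of height $6: ½ · (300 + 270) · 6 = $1710.

Producer surplus falls by $1710 thousand.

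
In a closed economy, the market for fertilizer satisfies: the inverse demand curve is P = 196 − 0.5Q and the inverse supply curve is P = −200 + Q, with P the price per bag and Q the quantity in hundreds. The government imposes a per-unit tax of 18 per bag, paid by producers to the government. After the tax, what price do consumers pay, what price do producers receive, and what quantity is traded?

Inverting to Q(P) form: Qd = 392 − 2P; Qs = P + 200.
Before the tax: set 392 − 2P = P + 200 → P* = 64, Q* = 264.
With the tax collected from producers, supply shifts: Qs = (P − 18) + 200.
Solving gives Q = 252 with consumers paying 70 and producers receiving 52 (the 18 wedge).
The less price-elastic side of the market bears the larger share of a per-unit tax.

Consumers pay 70; producers receive 52; quantity = 252.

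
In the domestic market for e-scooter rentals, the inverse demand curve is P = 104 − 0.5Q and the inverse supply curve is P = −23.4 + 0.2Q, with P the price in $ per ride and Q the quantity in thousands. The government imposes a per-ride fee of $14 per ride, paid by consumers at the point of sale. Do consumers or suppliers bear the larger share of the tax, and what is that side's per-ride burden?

Rewrite in direct form: Qd = 208 − 2P and Qs = 5P + 117.
Without the tax, 208 − 2P = 5P + 117 gives 7P = 91, so P* = $13 and Q* = 182.
With the tax collected from consumers, demand (in seller-price terms) shifts: Qd = 208 − 2(P + 14).
Solving gives Q = 162 with consumers paying $23 and suppliers receiving $9 (the $14 wedge).
Per-ride burden: consumers $10, suppliers $4.
Consumers take the larger share because demand is less price-elastic here (demand slope 2 vs supply slope 5).

Consumers bear the larger share: $10 per ride.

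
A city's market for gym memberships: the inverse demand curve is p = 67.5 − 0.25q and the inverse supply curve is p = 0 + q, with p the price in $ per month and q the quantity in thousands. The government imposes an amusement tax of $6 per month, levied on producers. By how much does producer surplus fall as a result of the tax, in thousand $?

Producer surplus falls by $247.68 thousand.

Inverting to q(p) form: qd = 270 − 4p; qs = p.
Before the tax: set 270 − 4p = p → p* = $54, q* = 54.
With the tax collected from producers, supply shifts: qs = (p − 6).
Solving gives q = 49.2 with buyers paying $55.2 and producers receiving $49.2 (the $6 wedge).
ΔPS is the trapezoid between Q = 49.2 and Q = 54 of height $4.8: ½ · (54 + 49.2) · 4.8 = $247.68.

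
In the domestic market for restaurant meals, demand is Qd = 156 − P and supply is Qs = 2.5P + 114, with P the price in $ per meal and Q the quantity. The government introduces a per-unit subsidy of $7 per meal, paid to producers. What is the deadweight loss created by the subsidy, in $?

Deadweight loss = $17.5.

Without the subsidy, 156 − P = 2.5P + 114 gives 3.5P = 42, so P* = $12 and Q* = 144.
With a per-unit subsidy paid to producers, each receives P + 7 per unit sold, so supply becomes Qs = 2.5(P + 7) + 114.
New equilibrium: buyers pay $7, producers receive $14, Q = 149. (Wedge: Pb − Ps = −7.)
Quantity rises by |ΔQ| = |144 − 149| = 5.
DWL = ½ · t · |ΔQ| = ½ · 7 · 5 = $17.5.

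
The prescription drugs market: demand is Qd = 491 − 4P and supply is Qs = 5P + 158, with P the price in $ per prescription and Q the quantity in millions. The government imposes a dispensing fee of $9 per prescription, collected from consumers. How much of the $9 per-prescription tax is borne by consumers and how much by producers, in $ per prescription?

Consumers bear $5 per prescription; producers bear $4 per prescription.

Without the tax, 491 − 4P = 5P + 158 gives 9P = 333, so P* = $37 and Q* = 343.
With the tax collected from consumers, demand (in seller-price terms) shifts: Qd = 491 − 4(P + 9).
Solving gives Q = 323 with consumers paying $42 and producers receiving $33 (the $9 wedge).
Burden on consumers: $5; on producers: $4. (They sum to $9.)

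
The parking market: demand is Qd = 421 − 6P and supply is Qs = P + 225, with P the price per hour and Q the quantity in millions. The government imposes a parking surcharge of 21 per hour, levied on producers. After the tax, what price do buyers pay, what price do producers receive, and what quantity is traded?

Buyers pay 31; producers receive 10; quantity = 235.

Before the tax: set 421 − 6P = P + 225 → P* = 28, Q* = 253.
With the tax collected from producers, supply shifts: Qs = (P − 21) + 225.
Solving gives Q = 235 with buyers paying 31 and producers receiving 10 (the 21 wedge).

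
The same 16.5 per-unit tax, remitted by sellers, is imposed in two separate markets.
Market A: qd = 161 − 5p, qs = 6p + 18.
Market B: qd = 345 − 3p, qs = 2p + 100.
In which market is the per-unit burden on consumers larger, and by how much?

Market A, by 2.4.

Market A: pre-tax p* = 13, q* = 96; post-tax q = 51; per-unit burden on consumers = 9.
Market B: pre-tax p* = 49, q* = 198; post-tax q = 178.2; per-unit burden on consumers = 6.6.
Difference: 9 vs 6.6 → market A is larger by 2.4.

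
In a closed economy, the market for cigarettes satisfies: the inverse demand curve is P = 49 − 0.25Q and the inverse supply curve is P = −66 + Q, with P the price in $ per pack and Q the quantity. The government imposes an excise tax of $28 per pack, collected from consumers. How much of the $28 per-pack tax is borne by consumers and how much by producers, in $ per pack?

Consumers bear $5.6 per pack; producers bear $22.4 per pack.

Inverting to Q(P) form: Qd = 196 − 4P; Qs = P + 66.
Before the tax: set 196 − 4P = P + 66 → P* = $26, Q* = 92.
With the tax collected from consumers, demand (in seller-price terms) shifts: Qd = 196 − 4(P + 28).
Solving gives Q = 69.6 with consumers paying $31.6 and producers receiving $3.6 (the $28 wedge).
Burden on consumers: $5.6; on producers: $22.4. (They sum to $28.)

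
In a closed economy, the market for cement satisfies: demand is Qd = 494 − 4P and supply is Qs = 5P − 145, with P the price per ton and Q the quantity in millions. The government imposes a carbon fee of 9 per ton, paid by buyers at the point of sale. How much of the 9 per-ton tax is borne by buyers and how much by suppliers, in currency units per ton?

Without the tax, 494 − 4P = 5P − 145 gives 9P = 639, so P* = 71 and Q* = 210.
With the tax collected from buyers, demand (in seller-price terms) shifts: Qd = 494 − 4(P + 9).
Solving gives Q = 190 with buyers paying 76 and suppliers receiving 67 (the 9 wedge).
Burden on buyers: 5; on suppliers: 4. (They sum to 9.)
The less price-elastic side of the market bears the larger share of a per-unit tax.

Buyers bear 5 per ton; suppliers bear 4 per ton.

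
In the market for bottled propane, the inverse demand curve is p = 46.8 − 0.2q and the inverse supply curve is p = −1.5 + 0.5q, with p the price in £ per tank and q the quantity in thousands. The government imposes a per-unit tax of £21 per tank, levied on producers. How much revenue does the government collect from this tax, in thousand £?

Tax revenue = £819 thousand.

Rewrite in direct form: qd = 234 − 5p and qs = 2p + 3.
Without the tax, 234 − 5p = 2p + 3 gives 7p = 231, so p* = £33 and q* = 69.
With the tax collected from producers, supply shifts: qs = 2(p − 21) + 3.
Solving gives q = 39 with buyers paying £39 and producers receiving £18 (the £21 wedge).
Revenue = t · Q = 21 · 39 = £819.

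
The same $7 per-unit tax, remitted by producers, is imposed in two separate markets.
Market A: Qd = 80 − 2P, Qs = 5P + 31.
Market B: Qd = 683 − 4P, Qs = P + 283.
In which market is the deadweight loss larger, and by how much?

Market A: pre-tax P* = $7, Q* = 66; post-tax Q = 56; deadweight loss = $35.
Market B: pre-tax P* = $80, Q* = 363; post-tax Q = 357.4; deadweight loss = $19.6.
Difference: $35 vs $19.6 → market A is larger by $15.4.

Market A, by $15.4.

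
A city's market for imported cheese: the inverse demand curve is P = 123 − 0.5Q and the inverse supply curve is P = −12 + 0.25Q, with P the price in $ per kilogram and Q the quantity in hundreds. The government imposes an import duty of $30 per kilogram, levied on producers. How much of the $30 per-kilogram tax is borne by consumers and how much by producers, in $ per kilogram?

Consumers bear $20 per kilogram; producers bear $10 per kilogram.

Rewrite in direct form: Qd = 246 − 2P and Qs = 4P + 48.
Without the tax, 246 − 2P = 4P + 48 gives 6P = 198, so P* = $33 and Q* = 180.
With the tax collected from producers, supply shifts: Qs = 4(P − 30) + 48.
New equilibrium: consumers pay $53, producers receive $23, Q = 140. (Wedge: Pb − Ps = 30.)
Burden on consumers: $20; on producers: $10. (They sum to $30.)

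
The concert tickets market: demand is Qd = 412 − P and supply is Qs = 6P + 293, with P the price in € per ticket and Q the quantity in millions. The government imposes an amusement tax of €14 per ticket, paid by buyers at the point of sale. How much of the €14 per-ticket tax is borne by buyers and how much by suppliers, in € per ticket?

Without the tax, 412 − P = 6P + 293 gives 7P = 119, so P* = €17 and Q* = 395.
With the tax collected from buyers, demand (in seller-price terms) shifts: Qd = 412 − (P + 14).
Solving gives Q = 383 with buyers paying €29 and suppliers receiving €15 (the €14 wedge).
Burden on buyers: €12; on suppliers: €2. (They sum to €14.)
The less price-elastic side of the market bears the larger share of a per-unit tax.

Buyers bear €12 per ticket; suppliers bear €2 per ticket.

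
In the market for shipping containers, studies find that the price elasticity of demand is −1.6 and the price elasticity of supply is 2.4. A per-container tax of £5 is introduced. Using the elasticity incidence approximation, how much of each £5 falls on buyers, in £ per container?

Incidence ratio: buyers' share ≈ εs / (εs + |εd|) = 2.4 / (2.4 + 1.6) = 0.6.
So buyers bear ≈ 0.6 × £5 = £3; suppliers bear £2.

Buyers bear ≈ £3 per container.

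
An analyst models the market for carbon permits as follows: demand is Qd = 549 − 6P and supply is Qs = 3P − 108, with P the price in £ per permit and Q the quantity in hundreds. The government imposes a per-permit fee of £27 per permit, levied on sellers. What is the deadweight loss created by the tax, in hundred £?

Before the tax: set 549 − 6P = 3P − 108 → P* = £73, Q* = 111.
With the tax collected from sellers, supply shifts: Qs = 3(P − 27) − 108.
New equilibrium: buyers pay £82, sellers receive £55, Q = 57. (Wedge: Pb − Ps = 27.)
Quantity falls by |ΔQ| = |111 − 57| = 54.
DWL = ½ · t · |ΔQ| = ½ · 27 · 54 = £729.

Deadweight loss = £729 hundred.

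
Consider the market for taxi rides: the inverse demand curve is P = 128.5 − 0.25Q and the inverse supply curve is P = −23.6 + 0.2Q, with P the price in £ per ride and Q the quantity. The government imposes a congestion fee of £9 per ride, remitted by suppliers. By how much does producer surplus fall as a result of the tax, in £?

Inverting to Q(P) form: Qd = 514 − 4P; Qs = 5P + 118.
Without the tax, 514 − 4P = 5P + 118 gives 9P = 396, so P* = £44 and Q* = 338.
With the tax collected from suppliers, supply shifts: Qs = 5(P − 9) + 118.
New equilibrium: buyers pay £49, suppliers receive £40, Q = 318. (Wedge: Pb − Ps = 9.)
ΔPS is the trapezoid between Q = 318 and Q = 338 of height £4: ½ · (338 + 318) · 4 = £1312.

Producer surplus falls by £1312.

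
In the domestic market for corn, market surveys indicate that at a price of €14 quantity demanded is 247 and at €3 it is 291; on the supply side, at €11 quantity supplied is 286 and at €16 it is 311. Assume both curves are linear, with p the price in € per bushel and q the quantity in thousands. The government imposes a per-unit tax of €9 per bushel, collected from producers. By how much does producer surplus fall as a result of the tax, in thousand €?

Producer surplus falls by €1044 thousand.

Demand slope: (291 − 247)/(3 − 14) = -4, so qd = 303 − 4p.
Supply slope: (311 − 286)/(16 − 11) = 5, so qs = 5p + 231.
Before the tax: set 303 − 4p = 5p + 231 → p* = €8, q* = 271.
With the tax collected from producers, supply shifts: qs = 5(p − 9) + 231.
Solving gives q = 251 with buyers paying €13 and producers receiving €4 (the €9 wedge).
ΔPS is the trapezoid between Q = 251 and Q = 271 of height €4: ½ · (271 + 251) · 4 = €1044.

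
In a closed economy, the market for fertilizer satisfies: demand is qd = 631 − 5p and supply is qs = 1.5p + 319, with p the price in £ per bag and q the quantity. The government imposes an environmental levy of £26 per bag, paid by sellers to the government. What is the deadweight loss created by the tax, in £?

Deadweight loss = £390.

Before the tax: set 631 − 5p = 1.5p + 319 → p* = £48, q* = 391.
With the tax collected from sellers, supply shifts: qs = 1.5(p − 26) + 319.
New equilibrium: buyers pay £54, sellers receive £28, q = 361. (Wedge: pb − ps = 26.)
Quantity falls by |ΔQ| = |391 − 361| = 30.
DWL = ½ · t · |ΔQ| = ½ · 26 · 30 = £390.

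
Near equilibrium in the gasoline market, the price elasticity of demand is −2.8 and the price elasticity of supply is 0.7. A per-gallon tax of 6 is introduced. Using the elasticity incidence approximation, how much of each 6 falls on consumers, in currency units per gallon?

Consumers bear ≈ 1.2 per gallon.

Incidence ratio: consumers' share ≈ εs / (εs + |εd|) = 0.7 / (0.7 + 2.8) = 0.2.
So consumers bear ≈ 0.2 × 6 = 1.2; sellers bear 4.8.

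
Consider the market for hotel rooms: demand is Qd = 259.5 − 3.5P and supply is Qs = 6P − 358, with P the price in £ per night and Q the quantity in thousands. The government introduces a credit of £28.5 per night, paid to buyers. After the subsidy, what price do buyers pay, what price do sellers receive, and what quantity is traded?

Buyers pay £47; sellers receive £75.5; quantity = 95.

Before the subsidy: set 259.5 − 3.5P = 6P − 358 → P* = £65, Q* = 32.
With a per-unit subsidy paid to buyers, each effectively pays P − 28.5, so demand becomes Qd = 259.5 − 3.5(P − 28.5).
New equilibrium: buyers pay £47, sellers receive £75.5, Q = 95. (Wedge: Pb − Ps = −28.5.)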